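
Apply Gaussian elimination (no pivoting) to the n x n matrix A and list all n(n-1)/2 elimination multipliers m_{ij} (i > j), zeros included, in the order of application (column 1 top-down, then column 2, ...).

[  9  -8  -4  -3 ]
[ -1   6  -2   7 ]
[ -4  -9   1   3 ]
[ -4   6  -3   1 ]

Forward elimination:
R2 <- R2 - (-1/9)*R1:  [     0   46/9  -22/9   20/3 ]
R3 <- R3 - (-4/9)*R1:  [      0  -113/9    -7/9     5/3 ]
R4 <- R4 - (-4/9)*R1:  [     0   22/9  -43/9   -1/3 ]
R3 <- R3 - (-113/46)*R2:  [       0        0  -156/23   415/23 ]
R4 <- R4 - (11/23)*R2:  [      0       0  -83/23  -81/23 ]
R4 <- R4 - (83/156)*R3:  [         0          0          0  -2047/156 ]
Multipliers (in order of application): m_{21} = -1/9, m_{31} = -4/9, m_{41} = -4/9, m_{32} = -113/46, m_{42} = 11/23, m_{43} = 83/156

multipliers: -1/9, -4/9, -4/9, -113/46, 11/23, 83/156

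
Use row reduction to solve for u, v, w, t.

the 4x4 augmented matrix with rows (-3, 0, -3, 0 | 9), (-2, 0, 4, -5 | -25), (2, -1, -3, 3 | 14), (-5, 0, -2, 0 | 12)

Forward elimination on [A|b]:
R2 <- R2 - (2/3)*R1:  [   0    0    6   -5  -31 ]
R3 <- R3 - (-2/3)*R1:  [  0  -1  -5   3  20 ]
R4 <- R4 - (5/3)*R1:  [  0   0   3   0  -3 ]
R2 <-> R3   (pivot in column 2 was zero)
[ -3   0  -3   0    9 ]
[  0  -1  -5   3   20 ]
[  0   0   6  -5  -31 ]
[  0   0   3   0   -3 ]
R4 <- R4 - (1/2)*R3:  [    0     0     0   5/2  25/2 ]
Row echelon form:
[ -3   0  -3    0  |     9 ]
[  0  -1  -5    3  |    20 ]
[  0   0   6   -5  |   -31 ]
[  0   0   0  5/2  |  25/2 ]
Back-substitution:
t = (25/2) / (5/2) = 5
w = (-31 - (-5)*(5)) / 6 = -1
v = (20 - (-5)*(-1) - (3)*(5)) / -1 = 0
u = (9 - (-3)*(-1)) / -3 = -2

(-2, 0, -1, 5)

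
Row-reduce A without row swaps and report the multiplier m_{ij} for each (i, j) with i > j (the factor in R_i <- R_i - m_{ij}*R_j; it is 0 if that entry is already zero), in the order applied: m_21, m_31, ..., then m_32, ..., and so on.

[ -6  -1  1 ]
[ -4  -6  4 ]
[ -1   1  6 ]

Forward elimination:
R2 <- R2 - (2/3)*R1:  [     0  -16/3   10/3 ]
R3 <- R3 - (1/6)*R1:  [    0   7/6  35/6 ]
R3 <- R3 - (-7/32)*R2:  [      0       0  105/16 ]
Multipliers (in order of application): m_{21} = 2/3, m_{31} = 1/6, m_{32} = -7/32

multipliers: 2/3, 1/6, -7/32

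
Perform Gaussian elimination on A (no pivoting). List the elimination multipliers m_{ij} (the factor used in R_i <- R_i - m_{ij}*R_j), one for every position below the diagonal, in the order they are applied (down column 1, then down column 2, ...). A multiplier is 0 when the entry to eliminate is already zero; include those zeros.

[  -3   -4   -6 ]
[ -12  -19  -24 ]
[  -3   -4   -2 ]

Forward elimination:
R2 <- R2 - (4)*R1:  [  0  -3   0 ]
R3 <- R3 - (1)*R1:  [ 0  0  4 ]
R3: entry in column 2 is already 0 -> m_{32} = 0 (no row operation needed)
Multipliers (in order of application): m_{21} = 4, m_{31} = 1, m_{32} = 0

multipliers: 4, 1, 0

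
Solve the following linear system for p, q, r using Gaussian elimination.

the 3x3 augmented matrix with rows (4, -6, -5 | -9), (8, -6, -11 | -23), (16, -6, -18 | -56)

(-5, -1, -1)

Forward elimination on [A|b]:
R2 <- R2 - (2)*R1:  [  0   6  -1  -5 ]
R3 <- R3 - (4)*R1:  [   0   18    2  -20 ]
R3 <- R3 - (3)*R2:  [  0   0   5  -5 ]
Row echelon form:
[ 4  -6  -5  |  -9 ]
[ 0   6  -1  |  -5 ]
[ 0   0   5  |  -5 ]
Back-substitution:
r = (-5) / 5 = -1
q = (-5 - (-1)*(-1)) / 6 = -1
p = (-9 - (-6)*(-1) - (-5)*(-1)) / 4 = -5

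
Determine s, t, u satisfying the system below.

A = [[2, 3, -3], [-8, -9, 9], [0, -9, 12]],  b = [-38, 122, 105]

Forward elimination on [A|b]:
R2 <- R2 - (-4)*R1:  [   0    3   -3  -30 ]
R3 <- R3 - (-3)*R2:  [  0   0   3  15 ]
Row echelon form:
[ 2  3  -3  |  -38 ]
[ 0  3  -3  |  -30 ]
[ 0  0   3  |   15 ]
Back-substitution:
u = (15) / 3 = 5
t = (-30 - (-3)*(5)) / 3 = -5
s = (-38 - (3)*(-5) - (-3)*(5)) / 2 = -4

(-4, -5, 5)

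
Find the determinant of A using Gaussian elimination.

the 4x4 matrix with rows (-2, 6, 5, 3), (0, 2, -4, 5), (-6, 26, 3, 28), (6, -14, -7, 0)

Forward elimination:
R3 <- R3 - (3)*R1:  [   0    8  -12   19 ]
R4 <- R4 - (-3)*R1:  [ 0  4  8  9 ]
R3 <- R3 - (4)*R2:  [  0   0   4  -1 ]
R4 <- R4 - (2)*R2:  [  0   0  16  -1 ]
R4 <- R4 - (4)*R3:  [ 0  0  0  3 ]
Upper-triangular form:
[ -2  6   5   3 ]
[  0  2  -4   5 ]
[  0  0   4  -1 ]
[  0  0   0   3 ]
det(A) = (-1)^0 * (-2) * (2) * (4) * (3) = -48  (0 row swaps -> sign +1)

det(A) = -48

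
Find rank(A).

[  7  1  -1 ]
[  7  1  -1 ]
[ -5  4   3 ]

rank(A) = 2

Row reduction:
R2 <- R2 - (1)*R1:  [ 0  0  0 ]
R3 <- R3 - (-5/7)*R1:  [    0  33/7  16/7 ]
R2 <-> R3   (pivot in column 2 was zero)
[ 7     1    -1 ]
[ 0  33/7  16/7 ]
[ 0     0     0 ]
Row echelon form:
[ 7     1    -1 ]
[ 0  33/7  16/7 ]
[ 0     0     0 ]
Nonzero rows / pivot columns: 2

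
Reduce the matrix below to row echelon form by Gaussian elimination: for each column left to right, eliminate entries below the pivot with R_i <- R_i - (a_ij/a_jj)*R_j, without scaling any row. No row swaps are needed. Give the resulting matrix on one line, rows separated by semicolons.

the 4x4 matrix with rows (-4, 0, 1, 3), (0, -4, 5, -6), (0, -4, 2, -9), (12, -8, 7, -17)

Forward elimination:
R4 <- R4 - (-3)*R1:  [  0  -8  10  -8 ]
R3 <- R3 - (1)*R2:  [  0   0  -3  -3 ]
R4 <- R4 - (2)*R2:  [ 0  0  0  4 ]
Row echelon form:
[ -4   0   1   3 ]
[  0  -4   5  -6 ]
[  0   0  -3  -3 ]
[  0   0   0   4 ]

REF = [-4 0 1 3; 0 -4 5 -6; 0 0 -3 -3; 0 0 0 4]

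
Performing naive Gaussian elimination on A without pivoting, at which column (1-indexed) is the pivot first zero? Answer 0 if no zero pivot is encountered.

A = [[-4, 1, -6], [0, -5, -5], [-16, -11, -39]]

Naive forward elimination:
R3 <- R3 - (4)*R1:  [   0  -15  -15 ]
R3 <- R3 - (3)*R2:  [ 0  0  0 ]
Matrix at this point:
[ -4   1  -6 ]
[  0  -5  -5 ]
[  0   0   0 ]
Pivot entry (3,3) in the last row is zero and there are no rows below to swap with -> zero pivot in column 3 (A is singular).

first zero-pivot column = 3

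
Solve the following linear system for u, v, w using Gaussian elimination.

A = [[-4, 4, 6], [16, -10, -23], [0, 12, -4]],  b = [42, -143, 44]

(-5, 4, 1)

Forward elimination on [A|b]:
R2 <- R2 - (-4)*R1:  [  0   6   1  25 ]
R3 <- R3 - (2)*R2:  [  0   0  -6  -6 ]
Row echelon form:
[ -4  4   6  |  42 ]
[  0  6   1  |  25 ]
[  0  0  -6  |  -6 ]
Back-substitution:
w = (-6) / -6 = 1
v = (25 - (1)*(1)) / 6 = 4
u = (42 - (4)*(4) - (6)*(1)) / -4 = -5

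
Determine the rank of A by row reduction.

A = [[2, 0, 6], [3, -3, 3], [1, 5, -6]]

rank(A) = 3

Row reduction:
R2 <- R2 - (3/2)*R1:  [  0  -3  -6 ]
R3 <- R3 - (1/2)*R1:  [  0   5  -9 ]
R3 <- R3 - (-5/3)*R2:  [   0    0  -19 ]
Row echelon form:
[ 2   0    6 ]
[ 0  -3   -6 ]
[ 0   0  -19 ]
Nonzero rows / pivot columns: 3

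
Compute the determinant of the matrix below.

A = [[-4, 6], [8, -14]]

Forward elimination:
R2 <- R2 - (-2)*R1:  [  0  -2 ]
Upper-triangular form:
[ -4   6 ]
[  0  -2 ]
det(A) = (-1)^0 * (-4) * (-2) = 8  (0 row swaps -> sign +1)

det(A) = 8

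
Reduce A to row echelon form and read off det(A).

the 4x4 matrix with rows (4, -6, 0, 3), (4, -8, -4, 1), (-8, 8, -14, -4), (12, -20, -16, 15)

Forward elimination:
R2 <- R2 - (1)*R1:  [  0  -2  -4  -2 ]
R3 <- R3 - (-2)*R1:  [   0   -4  -14    2 ]
R4 <- R4 - (3)*R1:  [   0   -2  -16    6 ]
R3 <- R3 - (2)*R2:  [  0   0  -6   6 ]
R4 <- R4 - (1)*R2:  [   0    0  -12    8 ]
R4 <- R4 - (2)*R3:  [  0   0   0  -4 ]
Upper-triangular form:
[ 4  -6   0   3 ]
[ 0  -2  -4  -2 ]
[ 0   0  -6   6 ]
[ 0   0   0  -4 ]
det(A) = (-1)^0 * (4) * (-2) * (-6) * (-4) = -192  (0 row swaps -> sign +1)

det(A) = -192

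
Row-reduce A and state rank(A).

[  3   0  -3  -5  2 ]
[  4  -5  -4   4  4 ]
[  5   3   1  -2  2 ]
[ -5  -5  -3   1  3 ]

Row reduction:
R2 <- R2 - (4/3)*R1:  [    0    -5     0  32/3   4/3 ]
R3 <- R3 - (5/3)*R1:  [    0     3     6  19/3  -4/3 ]
R4 <- R4 - (-5/3)*R1:  [     0     -5     -8  -22/3   19/3 ]
R3 <- R3 - (-3/5)*R2:  [      0       0       6  191/15   -8/15 ]
R4 <- R4 - (1)*R2:  [   0    0   -8  -18    5 ]
R4 <- R4 - (-4/3)*R3:  [      0       0       0  -46/45  193/45 ]
Row echelon form:
[ 3   0  -3      -5       2 ]
[ 0  -5   0    32/3     4/3 ]
[ 0   0   6  191/15   -8/15 ]
[ 0   0   0  -46/45  193/45 ]
Nonzero rows / pivot columns: 4

rank(A) = 4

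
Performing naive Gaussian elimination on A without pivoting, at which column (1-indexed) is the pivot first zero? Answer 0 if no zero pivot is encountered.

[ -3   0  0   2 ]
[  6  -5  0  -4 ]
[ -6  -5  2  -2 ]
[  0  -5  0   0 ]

first zero-pivot column = 4

Naive forward elimination:
R2 <- R2 - (-2)*R1:  [  0  -5   0   0 ]
R3 <- R3 - (2)*R1:  [  0  -5   2  -6 ]
R3 <- R3 - (1)*R2:  [  0   0   2  -6 ]
R4 <- R4 - (1)*R2:  [ 0  0  0  0 ]
Matrix at this point:
[ -3   0  0   2 ]
[  0  -5  0   0 ]
[  0   0  2  -6 ]
[  0   0  0   0 ]
Pivot entry (4,4) in the last row is zero and there are no rows below to swap with -> zero pivot in column 4 (A is singular).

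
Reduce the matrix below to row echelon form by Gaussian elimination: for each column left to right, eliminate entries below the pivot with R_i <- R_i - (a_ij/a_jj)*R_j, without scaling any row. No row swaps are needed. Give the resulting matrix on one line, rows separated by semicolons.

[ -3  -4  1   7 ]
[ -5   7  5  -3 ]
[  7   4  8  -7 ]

REF = [-3 -4 1 7; 0 41/3 10/3 -44/3; 0 0 477/41 148/41]

Forward elimination:
R2 <- R2 - (5/3)*R1:  [     0   41/3   10/3  -44/3 ]
R3 <- R3 - (-7/3)*R1:  [     0  -16/3   31/3   28/3 ]
R3 <- R3 - (-16/41)*R2:  [      0       0  477/41  148/41 ]
Row echelon form:
[ -3    -4       1       7 ]
[  0  41/3    10/3   -44/3 ]
[  0     0  477/41  148/41 ]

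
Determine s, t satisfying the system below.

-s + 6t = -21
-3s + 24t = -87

(-3, -4)

Forward elimination on [A|b]:
R2 <- R2 - (3)*R1:  [   0    6  -24 ]
Row echelon form:
[ -1  6  |  -21 ]
[  0  6  |  -24 ]
Back-substitution:
t = (-24) / 6 = -4
s = (-21 - (6)*(-4)) / -1 = -3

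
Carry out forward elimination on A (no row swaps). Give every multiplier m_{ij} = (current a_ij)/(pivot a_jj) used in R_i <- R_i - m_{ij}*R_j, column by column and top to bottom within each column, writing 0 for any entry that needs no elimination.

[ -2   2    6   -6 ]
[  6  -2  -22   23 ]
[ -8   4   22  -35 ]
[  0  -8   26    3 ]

multipliers: -3, 4, 0, -1, -2, -3

Forward elimination:
R2 <- R2 - (-3)*R1:  [  0   4  -4   5 ]
R3 <- R3 - (4)*R1:  [   0   -4   -2  -11 ]
R4: entry in column 1 is already 0 -> m_{41} = 0 (no row operation needed)
R3 <- R3 - (-1)*R2:  [  0   0  -6  -6 ]
R4 <- R4 - (-2)*R2:  [  0   0  18  13 ]
R4 <- R4 - (-3)*R3:  [  0   0   0  -5 ]
Multipliers (in order of application): m_{21} = -3, m_{31} = 4, m_{41} = 0, m_{32} = -1, m_{42} = -2, m_{43} = -3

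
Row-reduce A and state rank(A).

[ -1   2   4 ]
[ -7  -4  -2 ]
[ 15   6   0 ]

Row reduction:
R2 <- R2 - (7)*R1:  [   0  -18  -30 ]
R3 <- R3 - (-15)*R1:  [  0  36  60 ]
R3 <- R3 - (-2)*R2:  [ 0  0  0 ]
Row echelon form:
[ -1    2    4 ]
[  0  -18  -30 ]
[  0    0    0 ]
Nonzero rows / pivot columns: 2

rank(A) = 2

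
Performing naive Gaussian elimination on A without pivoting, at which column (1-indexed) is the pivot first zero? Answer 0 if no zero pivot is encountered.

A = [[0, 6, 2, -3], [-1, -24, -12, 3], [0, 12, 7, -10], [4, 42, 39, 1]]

Naive forward elimination:
Pivot entry (1,1) is zero but row 2 has -1 in column 1 -> naive elimination stops; a row interchange (e.g. R1 <-> R2) would be required here.

first zero-pivot column = 1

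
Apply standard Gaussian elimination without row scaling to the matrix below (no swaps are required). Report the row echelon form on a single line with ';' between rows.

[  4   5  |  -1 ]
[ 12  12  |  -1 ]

Forward elimination:
R2 <- R2 - (3)*R1:  [  0  -3   2 ]
Row echelon form:
[ 4   5  |  -1 ]
[ 0  -3  |   2 ]

REF = [4 5 -1; 0 -3 2]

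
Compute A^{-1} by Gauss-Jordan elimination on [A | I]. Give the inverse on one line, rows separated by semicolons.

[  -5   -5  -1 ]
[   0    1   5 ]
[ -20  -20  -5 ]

inverse = [19 -1 -24/5; -20 1 5; 4 0 -1]

Gauss-Jordan on [A | I]:
R1 <- (1/-5)*R1:  [    1     1   1/5  |  -1/5     0     0 ]
R3 <- R3 - (-20)*R1:  [  0   0  -1  |  -4   0   1 ]
R1 <- R1 - (1)*R2:  [     1      0  -24/5  |   -1/5     -1      0 ]
R3 <- (1/-1)*R3:  [  0   0   1  |   4   0  -1 ]
R1 <- R1 - (-24/5)*R3:  [     1      0      0  |     19     -1  -24/5 ]
R2 <- R2 - (5)*R3:  [   0    1    0  |  -20    1    5 ]
Right block of [I | A^{-1}] is the inverse:
[  19  -1  -24/5 ]
[ -20   1      5 ]
[   4   0     -1 ]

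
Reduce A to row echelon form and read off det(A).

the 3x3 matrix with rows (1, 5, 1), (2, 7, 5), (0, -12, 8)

Forward elimination:
R2 <- R2 - (2)*R1:  [  0  -3   3 ]
R3 <- R3 - (4)*R2:  [  0   0  -4 ]
Upper-triangular form:
[ 1   5   1 ]
[ 0  -3   3 ]
[ 0   0  -4 ]
det(A) = (-1)^0 * (1) * (-3) * (-4) = 12  (0 row swaps -> sign +1)

det(A) = 12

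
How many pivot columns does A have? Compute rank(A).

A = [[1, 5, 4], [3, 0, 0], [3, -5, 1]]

Row reduction:
R2 <- R2 - (3)*R1:  [   0  -15  -12 ]
R3 <- R3 - (3)*R1:  [   0  -20  -11 ]
R3 <- R3 - (4/3)*R2:  [ 0  0  5 ]
Row echelon form:
[ 1    5    4 ]
[ 0  -15  -12 ]
[ 0    0    5 ]
Nonzero rows / pivot columns: 3

rank(A) = 3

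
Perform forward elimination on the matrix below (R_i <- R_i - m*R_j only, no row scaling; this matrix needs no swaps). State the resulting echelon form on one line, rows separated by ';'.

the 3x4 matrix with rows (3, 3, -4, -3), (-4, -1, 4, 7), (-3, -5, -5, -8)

Forward elimination:
R2 <- R2 - (-4/3)*R1:  [    0     3  -4/3     3 ]
R3 <- R3 - (-1)*R1:  [   0   -2   -9  -11 ]
R3 <- R3 - (-2/3)*R2:  [     0      0  -89/9     -9 ]
Row echelon form:
[ 3  3     -4  -3 ]
[ 0  3   -4/3   3 ]
[ 0  0  -89/9  -9 ]

REF = [3 3 -4 -3; 0 3 -4/3 3; 0 0 -89/9 -9]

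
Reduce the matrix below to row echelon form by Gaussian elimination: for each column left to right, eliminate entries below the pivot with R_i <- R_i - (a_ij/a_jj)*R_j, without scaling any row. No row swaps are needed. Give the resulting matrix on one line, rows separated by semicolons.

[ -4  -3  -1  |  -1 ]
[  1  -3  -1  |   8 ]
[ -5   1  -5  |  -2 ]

Forward elimination:
R2 <- R2 - (-1/4)*R1:  [     0  -15/4   -5/4   31/4 ]
R3 <- R3 - (5/4)*R1:  [     0   19/4  -15/4   -3/4 ]
R3 <- R3 - (-19/15)*R2:  [      0       0   -16/3  136/15 ]
Row echelon form:
[ -4     -3     -1  |      -1 ]
[  0  -15/4   -5/4  |    31/4 ]
[  0      0  -16/3  |  136/15 ]

REF = [-4 -3 -1 -1; 0 -15/4 -5/4 31/4; 0 0 -16/3 136/15]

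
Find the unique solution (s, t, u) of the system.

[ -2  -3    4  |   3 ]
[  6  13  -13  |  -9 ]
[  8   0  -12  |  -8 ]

(5, 1, 4)

Forward elimination on [A|b]:
R2 <- R2 - (-3)*R1:  [  0   4  -1   0 ]
R3 <- R3 - (-4)*R1:  [   0  -12    4    4 ]
R3 <- R3 - (-3)*R2:  [ 0  0  1  4 ]
Row echelon form:
[ -2  -3   4  |  3 ]
[  0   4  -1  |  0 ]
[  0   0   1  |  4 ]
Back-substitution:
u = (4) / 1 = 4
t = (0 - (-1)*(4)) / 4 = 1
s = (3 - (-3)*(1) - (4)*(4)) / -2 = 5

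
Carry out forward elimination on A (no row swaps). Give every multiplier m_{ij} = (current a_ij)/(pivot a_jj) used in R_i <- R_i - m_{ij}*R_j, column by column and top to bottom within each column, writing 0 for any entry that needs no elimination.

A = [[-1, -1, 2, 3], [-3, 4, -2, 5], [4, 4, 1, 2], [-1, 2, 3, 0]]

Forward elimination:
R2 <- R2 - (3)*R1:  [  0   7  -8  -4 ]
R3 <- R3 - (-4)*R1:  [  0   0   9  14 ]
R4 <- R4 - (1)*R1:  [  0   3   1  -3 ]
R3: entry in column 2 is already 0 -> m_{32} = 0 (no row operation needed)
R4 <- R4 - (3/7)*R2:  [    0     0  31/7  -9/7 ]
R4 <- R4 - (31/63)*R3:  [       0        0        0  -515/63 ]
Multipliers (in order of application): m_{21} = 3, m_{31} = -4, m_{41} = 1, m_{32} = 0, m_{42} = 3/7, m_{43} = 31/63

multipliers: 3, -4, 1, 0, 3/7, 31/63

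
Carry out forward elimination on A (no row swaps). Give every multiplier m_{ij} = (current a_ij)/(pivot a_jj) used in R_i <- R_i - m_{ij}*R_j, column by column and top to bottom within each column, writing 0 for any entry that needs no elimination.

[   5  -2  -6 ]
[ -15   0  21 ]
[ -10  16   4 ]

multipliers: -3, -2, -2

Forward elimination:
R2 <- R2 - (-3)*R1:  [  0  -6   3 ]
R3 <- R3 - (-2)*R1:  [  0  12  -8 ]
R3 <- R3 - (-2)*R2:  [  0   0  -2 ]
Multipliers (in order of application): m_{21} = -3, m_{31} = -2, m_{32} = -2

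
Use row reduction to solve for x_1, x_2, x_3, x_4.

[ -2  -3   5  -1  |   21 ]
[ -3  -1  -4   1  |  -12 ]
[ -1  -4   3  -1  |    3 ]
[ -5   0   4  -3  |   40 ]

(-4, 4, 5, 0)

Forward elimination on [A|b]:
R2 <- R2 - (3/2)*R1:  [     0    7/2  -23/2    5/2  -87/2 ]
R3 <- R3 - (1/2)*R1:  [     0   -5/2    1/2   -1/2  -15/2 ]
R4 <- R4 - (5/2)*R1:  [     0   15/2  -17/2   -1/2  -25/2 ]
R3 <- R3 - (-5/7)*R2:  [      0       0   -54/7     9/7  -270/7 ]
R4 <- R4 - (15/7)*R2:  [     0      0  113/7  -41/7  565/7 ]
R4 <- R4 - (-113/54)*R3:  [     0      0      0  -19/6      0 ]
Row echelon form:
[ -2   -3      5     -1  |      21 ]
[  0  7/2  -23/2    5/2  |   -87/2 ]
[  0    0  -54/7    9/7  |  -270/7 ]
[  0    0      0  -19/6  |       0 ]
Back-substitution:
x_4 = (0) / (-19/6) = 0
x_3 = (-270/7 - (9/7)*(0)) / (-54/7) = 5
x_2 = (-87/2 - (-23/2)*(5) - (5/2)*(0)) / (7/2) = 4
x_1 = (21 - (-3)*(4) - (5)*(5) - (-1)*(0)) / -2 = -4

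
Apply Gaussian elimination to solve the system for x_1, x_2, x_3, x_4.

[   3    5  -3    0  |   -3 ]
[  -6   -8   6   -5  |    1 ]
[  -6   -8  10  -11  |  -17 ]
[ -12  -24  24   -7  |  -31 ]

Forward elimination on [A|b]:
R2 <- R2 - (-2)*R1:  [  0   2   0  -5  -5 ]
R3 <- R3 - (-2)*R1:  [   0    2    4  -11  -23 ]
R4 <- R4 - (-4)*R1:  [   0   -4   12   -7  -43 ]
R3 <- R3 - (1)*R2:  [   0    0    4   -6  -18 ]
R4 <- R4 - (-2)*R2:  [   0    0   12  -17  -53 ]
R4 <- R4 - (3)*R3:  [ 0  0  0  1  1 ]
Row echelon form:
[ 3  5  -3   0  |   -3 ]
[ 0  2   0  -5  |   -5 ]
[ 0  0   4  -6  |  -18 ]
[ 0  0   0   1  |    1 ]
Back-substitution:
x_4 = (1) / 1 = 1
x_3 = (-18 - (-6)*(1)) / 4 = -3
x_2 = (-5 - (-5)*(1)) / 2 = 0
x_1 = (-3 - (5)*(0) - (-3)*(-3)) / 3 = -4

(-4, 0, -3, 1)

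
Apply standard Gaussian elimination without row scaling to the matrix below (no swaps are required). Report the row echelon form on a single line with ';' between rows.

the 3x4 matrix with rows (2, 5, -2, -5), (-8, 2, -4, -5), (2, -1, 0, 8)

Forward elimination:
R2 <- R2 - (-4)*R1:  [   0   22  -12  -25 ]
R3 <- R3 - (1)*R1:  [  0  -6   2  13 ]
R3 <- R3 - (-3/11)*R2:  [      0       0  -14/11   68/11 ]
Row echelon form:
[ 2   5      -2     -5 ]
[ 0  22     -12    -25 ]
[ 0   0  -14/11  68/11 ]

REF = [2 5 -2 -5; 0 22 -12 -25; 0 0 -14/11 68/11]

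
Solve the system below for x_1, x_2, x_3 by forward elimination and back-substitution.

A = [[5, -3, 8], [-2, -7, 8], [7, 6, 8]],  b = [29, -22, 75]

Forward elimination on [A|b]:
R2 <- R2 - (-2/5)*R1:  [     0  -41/5   56/5  -52/5 ]
R3 <- R3 - (7/5)*R1:  [     0   51/5  -16/5  172/5 ]
R3 <- R3 - (-51/41)*R2:  [      0       0  440/41  880/41 ]
Row echelon form:
[ 5     -3       8  |      29 ]
[ 0  -41/5    56/5  |   -52/5 ]
[ 0      0  440/41  |  880/41 ]
Back-substitution:
x_3 = (880/41) / (440/41) = 2
x_2 = (-52/5 - (56/5)*(2)) / (-41/5) = 4
x_1 = (29 - (-3)*(4) - (8)*(2)) / 5 = 5

(5, 4, 2)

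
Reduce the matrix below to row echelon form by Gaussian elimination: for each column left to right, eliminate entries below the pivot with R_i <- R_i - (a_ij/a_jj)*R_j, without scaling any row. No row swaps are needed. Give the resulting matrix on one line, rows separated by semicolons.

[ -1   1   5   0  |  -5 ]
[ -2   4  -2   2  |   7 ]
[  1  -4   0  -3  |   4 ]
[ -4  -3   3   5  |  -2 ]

REF = [-1 1 5 0 -5; 0 2 -12 2 17; 0 0 -13 0 49/2; 0 0 0 12 -438/13]

Forward elimination:
R2 <- R2 - (2)*R1:  [   0    2  -12    2   17 ]
R3 <- R3 - (-1)*R1:  [  0  -3   5  -3  -1 ]
R4 <- R4 - (4)*R1:  [   0   -7  -17    5   18 ]
R3 <- R3 - (-3/2)*R2:  [    0     0   -13     0  49/2 ]
R4 <- R4 - (-7/2)*R2:  [     0      0    -59     12  155/2 ]
R4 <- R4 - (59/13)*R3:  [       0        0        0       12  -438/13 ]
Row echelon form:
[ -1  1    5   0  |       -5 ]
[  0  2  -12   2  |       17 ]
[  0  0  -13   0  |     49/2 ]
[  0  0    0  12  |  -438/13 ]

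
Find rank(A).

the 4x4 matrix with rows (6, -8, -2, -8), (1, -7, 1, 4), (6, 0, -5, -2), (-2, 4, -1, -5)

rank(A) = 4

Row reduction:
R2 <- R2 - (1/6)*R1:  [     0  -17/3    4/3   16/3 ]
R3 <- R3 - (1)*R1:  [  0   8  -3   6 ]
R4 <- R4 - (-1/3)*R1:  [     0    4/3   -5/3  -23/3 ]
R3 <- R3 - (-24/17)*R2:  [      0       0  -19/17  230/17 ]
R4 <- R4 - (-4/17)*R2:  [       0        0   -23/17  -109/17 ]
R4 <- R4 - (23/19)*R3:  [       0        0        0  -433/19 ]
Row echelon form:
[ 6     -8      -2       -8 ]
[ 0  -17/3     4/3     16/3 ]
[ 0      0  -19/17   230/17 ]
[ 0      0       0  -433/19 ]
Nonzero rows / pivot columns: 4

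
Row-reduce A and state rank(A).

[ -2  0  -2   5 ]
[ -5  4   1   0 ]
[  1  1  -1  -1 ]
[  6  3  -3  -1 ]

Row reduction:
R2 <- R2 - (5/2)*R1:  [     0      4      6  -25/2 ]
R3 <- R3 - (-1/2)*R1:  [   0    1   -2  3/2 ]
R4 <- R4 - (-3)*R1:  [  0   3  -9  14 ]
R3 <- R3 - (1/4)*R2:  [    0     0  -7/2  37/8 ]
R4 <- R4 - (3/4)*R2:  [     0      0  -27/2  187/8 ]
R4 <- R4 - (27/7)*R3:  [      0       0       0  155/28 ]
Row echelon form:
[ -2  0    -2       5 ]
[  0  4     6   -25/2 ]
[  0  0  -7/2    37/8 ]
[  0  0     0  155/28 ]
Nonzero rows / pivot columns: 4

rank(A) = 4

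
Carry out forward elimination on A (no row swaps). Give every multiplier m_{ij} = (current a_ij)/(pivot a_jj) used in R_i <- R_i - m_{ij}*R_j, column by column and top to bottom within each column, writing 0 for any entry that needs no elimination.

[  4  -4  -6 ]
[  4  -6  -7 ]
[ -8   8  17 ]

multipliers: 1, -2, 0

Forward elimination:
R2 <- R2 - (1)*R1:  [  0  -2  -1 ]
R3 <- R3 - (-2)*R1:  [ 0  0  5 ]
R3: entry in column 2 is already 0 -> m_{32} = 0 (no row operation needed)
Multipliers (in order of application): m_{21} = 1, m_{31} = -2, m_{32} = 0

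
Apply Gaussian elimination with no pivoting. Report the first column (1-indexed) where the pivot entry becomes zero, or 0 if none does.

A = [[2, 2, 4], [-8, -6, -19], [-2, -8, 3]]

first zero-pivot column = 0

Naive forward elimination:
R2 <- R2 - (-4)*R1:  [  0   2  -3 ]
R3 <- R3 - (-1)*R1:  [  0  -6   7 ]
R3 <- R3 - (-3)*R2:  [  0   0  -2 ]
All pivots nonzero; naive elimination completes without hitting a zero pivot.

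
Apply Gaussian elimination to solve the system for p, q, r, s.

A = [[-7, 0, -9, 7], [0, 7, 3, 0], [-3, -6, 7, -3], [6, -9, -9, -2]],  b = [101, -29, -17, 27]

(-5, -2, -5, 3)

Forward elimination on [A|b]:
R3 <- R3 - (3/7)*R1:  [      0      -6    76/7      -6  -422/7 ]
R4 <- R4 - (-6/7)*R1:  [      0      -9  -117/7       4   795/7 ]
R3 <- R3 - (-6/7)*R2:  [      0       0    94/7      -6  -596/7 ]
R4 <- R4 - (-9/7)*R2:  [     0      0  -90/7      4  534/7 ]
R4 <- R4 - (-45/47)*R3:  [       0        0        0   -82/47  -246/47 ]
Row echelon form:
[ -7  0    -9       7  |      101 ]
[  0  7     3       0  |      -29 ]
[  0  0  94/7      -6  |   -596/7 ]
[  0  0     0  -82/47  |  -246/47 ]
Back-substitution:
s = (-246/47) / (-82/47) = 3
r = (-596/7 - (-6)*(3)) / (94/7) = -5
q = (-29 - (3)*(-5)) / 7 = -2
p = (101 - (-9)*(-5) - (7)*(3)) / -7 = -5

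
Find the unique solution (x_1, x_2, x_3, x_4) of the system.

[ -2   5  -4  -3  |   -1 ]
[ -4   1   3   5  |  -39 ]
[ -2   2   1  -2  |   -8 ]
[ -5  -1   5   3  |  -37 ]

Forward elimination on [A|b]:
R2 <- R2 - (2)*R1:  [   0   -9   11   11  -37 ]
R3 <- R3 - (1)*R1:  [  0  -3   5   1  -7 ]
R4 <- R4 - (5/2)*R1:  [     0  -27/2     15   21/2  -69/2 ]
R3 <- R3 - (1/3)*R2:  [    0     0   4/3  -8/3  16/3 ]
R4 <- R4 - (3/2)*R2:  [    0     0  -3/2    -6    21 ]
R4 <- R4 - (-9/8)*R3:  [  0   0   0  -9  27 ]
Row echelon form:
[ -2   5   -4    -3  |    -1 ]
[  0  -9   11    11  |   -37 ]
[  0   0  4/3  -8/3  |  16/3 ]
[  0   0    0    -9  |    27 ]
Back-substitution:
x_4 = (27) / -9 = -3
x_3 = (16/3 - (-8/3)*(-3)) / (4/3) = -2
x_2 = (-37 - (11)*(-2) - (11)*(-3)) / -9 = -2
x_1 = (-1 - (5)*(-2) - (-4)*(-2) - (-3)*(-3)) / -2 = 4

(4, -2, -2, -3)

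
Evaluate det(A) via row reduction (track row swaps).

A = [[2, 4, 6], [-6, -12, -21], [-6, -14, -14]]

Forward elimination:
R2 <- R2 - (-3)*R1:  [  0   0  -3 ]
R3 <- R3 - (-3)*R1:  [  0  -2   4 ]
R2 <-> R3   (pivot in column 2 was zero)
[ 2   4   6 ]
[ 0  -2   4 ]
[ 0   0  -3 ]
Upper-triangular form:
[ 2   4   6 ]
[ 0  -2   4 ]
[ 0   0  -3 ]
det(A) = (-1)^1 * (2) * (-2) * (-3) = -12  (1 row swap -> sign -1)

det(A) = -12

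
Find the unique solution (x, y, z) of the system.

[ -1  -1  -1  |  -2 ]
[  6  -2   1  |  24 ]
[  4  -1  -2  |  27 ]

Forward elimination on [A|b]:
R2 <- R2 - (-6)*R1:  [  0  -8  -5  12 ]
R3 <- R3 - (-4)*R1:  [  0  -5  -6  19 ]
R3 <- R3 - (5/8)*R2:  [     0      0  -23/8   23/2 ]
Row echelon form:
[ -1  -1     -1  |    -2 ]
[  0  -8     -5  |    12 ]
[  0   0  -23/8  |  23/2 ]
Back-substitution:
z = (23/2) / (-23/8) = -4
y = (12 - (-5)*(-4)) / -8 = 1
x = (-2 - (-1)*(1) - (-1)*(-4)) / -1 = 5

(5, 1, -4)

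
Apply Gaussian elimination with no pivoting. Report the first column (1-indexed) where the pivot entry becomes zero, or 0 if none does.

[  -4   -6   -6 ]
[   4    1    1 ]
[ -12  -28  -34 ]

first zero-pivot column = 0

Naive forward elimination:
R2 <- R2 - (-1)*R1:  [  0  -5  -5 ]
R3 <- R3 - (3)*R1:  [   0  -10  -16 ]
R3 <- R3 - (2)*R2:  [  0   0  -6 ]
All pivots nonzero; naive elimination completes without hitting a zero pivot.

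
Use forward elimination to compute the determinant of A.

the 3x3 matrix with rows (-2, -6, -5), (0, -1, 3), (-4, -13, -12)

Forward elimination:
R3 <- R3 - (2)*R1:  [  0  -1  -2 ]
R3 <- R3 - (1)*R2:  [  0   0  -5 ]
Upper-triangular form:
[ -2  -6  -5 ]
[  0  -1   3 ]
[  0   0  -5 ]
det(A) = (-1)^0 * (-2) * (-1) * (-5) = -10  (0 row swaps -> sign +1)

det(A) = -10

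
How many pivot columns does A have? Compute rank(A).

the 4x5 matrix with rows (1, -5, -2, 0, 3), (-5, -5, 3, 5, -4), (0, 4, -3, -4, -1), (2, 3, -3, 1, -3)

rank(A) = 4

Row reduction:
R2 <- R2 - (-5)*R1:  [   0  -30   -7    5   11 ]
R4 <- R4 - (2)*R1:  [  0  13   1   1  -9 ]
R3 <- R3 - (-2/15)*R2:  [      0       0  -59/15   -10/3    7/15 ]
R4 <- R4 - (-13/30)*R2:  [       0        0   -61/30     19/6  -127/30 ]
R4 <- R4 - (61/118)*R3:  [       0        0        0  577/118  -264/59 ]
Row echelon form:
[ 1   -5      -2        0        3 ]
[ 0  -30      -7        5       11 ]
[ 0    0  -59/15    -10/3     7/15 ]
[ 0    0       0  577/118  -264/59 ]
Nonzero rows / pivot columns: 4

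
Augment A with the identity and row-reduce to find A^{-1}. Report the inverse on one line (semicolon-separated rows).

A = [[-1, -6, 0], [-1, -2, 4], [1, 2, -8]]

Gauss-Jordan on [A | I]:
R1 <- (1/-1)*R1:  [  1   6   0  |  -1   0   0 ]
R2 <- R2 - (-1)*R1:  [  0   4   4  |  -1   1   0 ]
R3 <- R3 - (1)*R1:  [  0  -4  -8  |   1   0   1 ]
R2 <- (1/4)*R2:  [    0     1     1  |  -1/4   1/4     0 ]
R1 <- R1 - (6)*R2:  [    1     0    -6  |   1/2  -3/2     0 ]
R3 <- R3 - (-4)*R2:  [  0   0  -4  |   0   1   1 ]
R3 <- (1/-4)*R3:  [    0     0     1  |     0  -1/4  -1/4 ]
R1 <- R1 - (-6)*R3:  [    1     0     0  |   1/2    -3  -3/2 ]
R2 <- R2 - (1)*R3:  [    0     1     0  |  -1/4   1/2   1/4 ]
Right block of [I | A^{-1}] is the inverse:
[  1/2    -3  -3/2 ]
[ -1/4   1/2   1/4 ]
[    0  -1/4  -1/4 ]

inverse = [1/2 -3 -3/2; -1/4 1/2 1/4; 0 -1/4 -1/4]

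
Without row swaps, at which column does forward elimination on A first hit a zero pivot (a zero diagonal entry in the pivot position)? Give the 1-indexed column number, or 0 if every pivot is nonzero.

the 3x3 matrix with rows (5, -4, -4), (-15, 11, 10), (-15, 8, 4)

first zero-pivot column = 3

Naive forward elimination:
R2 <- R2 - (-3)*R1:  [  0  -1  -2 ]
R3 <- R3 - (-3)*R1:  [  0  -4  -8 ]
R3 <- R3 - (4)*R2:  [ 0  0  0 ]
Matrix at this point:
[ 5  -4  -4 ]
[ 0  -1  -2 ]
[ 0   0   0 ]
Pivot entry (3,3) in the last row is zero and there are no rows below to swap with -> zero pivot in column 3 (A is singular).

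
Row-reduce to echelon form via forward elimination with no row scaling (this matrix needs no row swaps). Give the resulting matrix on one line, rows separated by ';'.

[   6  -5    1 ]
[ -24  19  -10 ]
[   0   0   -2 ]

REF = [6 -5 1; 0 -1 -6; 0 0 -2]

Forward elimination:
R2 <- R2 - (-4)*R1:  [  0  -1  -6 ]
Row echelon form:
[ 6  -5   1 ]
[ 0  -1  -6 ]
[ 0   0  -2 ]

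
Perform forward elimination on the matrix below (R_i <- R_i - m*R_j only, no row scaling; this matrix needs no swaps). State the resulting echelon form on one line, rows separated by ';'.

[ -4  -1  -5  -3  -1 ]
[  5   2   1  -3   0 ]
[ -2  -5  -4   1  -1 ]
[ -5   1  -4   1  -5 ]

REF = [-4 -1 -5 -3 -1; 0 3/4 -21/4 -27/4 -5/4; 0 0 -33 -38 -8; 0 0 0 47/11 -48/11]

Forward elimination:
R2 <- R2 - (-5/4)*R1:  [     0    3/4  -21/4  -27/4   -5/4 ]
R3 <- R3 - (1/2)*R1:  [    0  -9/2  -3/2   5/2  -1/2 ]
R4 <- R4 - (5/4)*R1:  [     0    9/4    9/4   19/4  -15/4 ]
R3 <- R3 - (-6)*R2:  [   0    0  -33  -38   -8 ]
R4 <- R4 - (3)*R2:  [  0   0  18  25   0 ]
R4 <- R4 - (-6/11)*R3:  [      0       0       0   47/11  -48/11 ]
Row echelon form:
[ -4   -1     -5     -3      -1 ]
[  0  3/4  -21/4  -27/4    -5/4 ]
[  0    0    -33    -38      -8 ]
[  0    0      0  47/11  -48/11 ]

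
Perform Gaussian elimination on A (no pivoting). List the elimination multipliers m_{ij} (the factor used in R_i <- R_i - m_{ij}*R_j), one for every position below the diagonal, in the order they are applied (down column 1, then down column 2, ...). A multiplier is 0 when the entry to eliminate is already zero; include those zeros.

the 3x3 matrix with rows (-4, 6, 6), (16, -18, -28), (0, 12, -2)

multipliers: -4, 0, 2

Forward elimination:
R2 <- R2 - (-4)*R1:  [  0   6  -4 ]
R3: entry in column 1 is already 0 -> m_{31} = 0 (no row operation needed)
R3 <- R3 - (2)*R2:  [ 0  0  6 ]
Multipliers (in order of application): m_{21} = -4, m_{31} = 0, m_{32} = 2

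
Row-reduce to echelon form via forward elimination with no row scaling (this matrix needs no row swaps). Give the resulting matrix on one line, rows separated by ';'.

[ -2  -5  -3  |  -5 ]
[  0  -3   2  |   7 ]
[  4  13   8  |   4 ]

Forward elimination:
R3 <- R3 - (-2)*R1:  [  0   3   2  -6 ]
R3 <- R3 - (-1)*R2:  [ 0  0  4  1 ]
Row echelon form:
[ -2  -5  -3  |  -5 ]
[  0  -3   2  |   7 ]
[  0   0   4  |   1 ]

REF = [-2 -5 -3 -5; 0 -3 2 7; 0 0 4 1]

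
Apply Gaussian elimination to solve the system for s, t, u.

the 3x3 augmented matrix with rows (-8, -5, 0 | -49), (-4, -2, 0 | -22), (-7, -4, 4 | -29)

(3, 5, 3)

Forward elimination on [A|b]:
R2 <- R2 - (1/2)*R1:  [   0  1/2    0  5/2 ]
R3 <- R3 - (7/8)*R1:  [     0    3/8      4  111/8 ]
R3 <- R3 - (3/4)*R2:  [  0   0   4  12 ]
Row echelon form:
[ -8   -5  0  |  -49 ]
[  0  1/2  0  |  5/2 ]
[  0    0  4  |   12 ]
Back-substitution:
u = (12) / 4 = 3
t = (5/2) / (1/2) = 5
s = (-49 - (-5)*(5)) / -8 = 3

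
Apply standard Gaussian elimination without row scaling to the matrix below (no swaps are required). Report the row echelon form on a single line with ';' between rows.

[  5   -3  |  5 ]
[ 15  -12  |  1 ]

REF = [5 -3 5; 0 -3 -14]

Forward elimination:
R2 <- R2 - (3)*R1:  [   0   -3  -14 ]
Row echelon form:
[ 5  -3  |    5 ]
[ 0  -3  |  -14 ]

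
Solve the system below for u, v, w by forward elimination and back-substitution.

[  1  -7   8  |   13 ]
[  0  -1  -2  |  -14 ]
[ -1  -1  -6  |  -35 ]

(1, 4, 5)

Forward elimination on [A|b]:
R3 <- R3 - (-1)*R1:  [   0   -8    2  -22 ]
R3 <- R3 - (8)*R2:  [  0   0  18  90 ]
Row echelon form:
[ 1  -7   8  |   13 ]
[ 0  -1  -2  |  -14 ]
[ 0   0  18  |   90 ]
Back-substitution:
w = (90) / 18 = 5
v = (-14 - (-2)*(5)) / -1 = 4
u = (13 - (-7)*(4) - (8)*(5)) / 1 = 1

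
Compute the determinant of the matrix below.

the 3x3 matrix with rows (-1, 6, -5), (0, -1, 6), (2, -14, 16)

det(A) = -6

Forward elimination:
R3 <- R3 - (-2)*R1:  [  0  -2   6 ]
R3 <- R3 - (2)*R2:  [  0   0  -6 ]
Upper-triangular form:
[ -1   6  -5 ]
[  0  -1   6 ]
[  0   0  -6 ]
det(A) = (-1)^0 * (-1) * (-1) * (-6) = -6  (0 row swaps -> sign +1)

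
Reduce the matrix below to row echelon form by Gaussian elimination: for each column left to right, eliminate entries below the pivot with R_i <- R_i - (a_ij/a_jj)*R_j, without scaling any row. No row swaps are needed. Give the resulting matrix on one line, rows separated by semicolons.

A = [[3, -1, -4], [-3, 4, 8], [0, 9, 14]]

REF = [3 -1 -4; 0 3 4; 0 0 2]

Forward elimination:
R2 <- R2 - (-1)*R1:  [ 0  3  4 ]
R3 <- R3 - (3)*R2:  [ 0  0  2 ]
Row echelon form:
[ 3  -1  -4 ]
[ 0   3   4 ]
[ 0   0   2 ]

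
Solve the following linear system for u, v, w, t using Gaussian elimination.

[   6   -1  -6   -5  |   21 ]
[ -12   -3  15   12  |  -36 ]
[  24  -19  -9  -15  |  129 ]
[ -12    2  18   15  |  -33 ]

(5, 0, 4, -3)

Forward elimination on [A|b]:
R2 <- R2 - (-2)*R1:  [  0  -5   3   2   6 ]
R3 <- R3 - (4)*R1:  [   0  -15   15    5   45 ]
R4 <- R4 - (-2)*R1:  [ 0  0  6  5  9 ]
R3 <- R3 - (3)*R2:  [  0   0   6  -1  27 ]
R4 <- R4 - (1)*R3:  [   0    0    0    6  -18 ]
Row echelon form:
[ 6  -1  -6  -5  |   21 ]
[ 0  -5   3   2  |    6 ]
[ 0   0   6  -1  |   27 ]
[ 0   0   0   6  |  -18 ]
Back-substitution:
t = (-18) / 6 = -3
w = (27 - (-1)*(-3)) / 6 = 4
v = (6 - (3)*(4) - (2)*(-3)) / -5 = 0
u = (21 - (-1)*(0) - (-6)*(4) - (-5)*(-3)) / 6 = 5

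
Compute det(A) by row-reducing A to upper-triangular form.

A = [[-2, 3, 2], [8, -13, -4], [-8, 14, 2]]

Forward elimination:
R2 <- R2 - (-4)*R1:  [  0  -1   4 ]
R3 <- R3 - (4)*R1:  [  0   2  -6 ]
R3 <- R3 - (-2)*R2:  [ 0  0  2 ]
Upper-triangular form:
[ -2   3  2 ]
[  0  -1  4 ]
[  0   0  2 ]
det(A) = (-1)^0 * (-2) * (-1) * (2) = 4  (0 row swaps -> sign +1)

det(A) = 4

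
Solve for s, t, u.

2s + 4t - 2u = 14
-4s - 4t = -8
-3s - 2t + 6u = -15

(-1, 3, -2)

Forward elimination on [A|b]:
R2 <- R2 - (-2)*R1:  [  0   4  -4  20 ]
R3 <- R3 - (-3/2)*R1:  [ 0  4  3  6 ]
R3 <- R3 - (1)*R2:  [   0    0    7  -14 ]
Row echelon form:
[ 2  4  -2  |   14 ]
[ 0  4  -4  |   20 ]
[ 0  0   7  |  -14 ]
Back-substitution:
u = (-14) / 7 = -2
t = (20 - (-4)*(-2)) / 4 = 3
s = (14 - (4)*(3) - (-2)*(-2)) / 2 = -1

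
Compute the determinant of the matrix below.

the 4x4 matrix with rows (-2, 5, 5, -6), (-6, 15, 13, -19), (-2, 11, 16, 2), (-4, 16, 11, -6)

det(A) = -72

Forward elimination:
R2 <- R2 - (3)*R1:  [  0   0  -2  -1 ]
R3 <- R3 - (1)*R1:  [  0   6  11   8 ]
R4 <- R4 - (2)*R1:  [ 0  6  1  6 ]
R2 <-> R3   (pivot in column 2 was zero)
[ -2  5   5  -6 ]
[  0  6  11   8 ]
[  0  0  -2  -1 ]
[  0  6   1   6 ]
R4 <- R4 - (1)*R2:  [   0    0  -10   -2 ]
R4 <- R4 - (5)*R3:  [ 0  0  0  3 ]
Upper-triangular form:
[ -2  5   5  -6 ]
[  0  6  11   8 ]
[  0  0  -2  -1 ]
[  0  0   0   3 ]
det(A) = (-1)^1 * (-2) * (6) * (-2) * (3) = -72  (1 row swap -> sign -1)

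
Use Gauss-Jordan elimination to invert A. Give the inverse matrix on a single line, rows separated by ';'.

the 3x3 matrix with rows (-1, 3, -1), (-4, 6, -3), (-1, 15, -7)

inverse = [-1/8 -1/4 1/8; 25/24 -1/4 -1/24; 9/4 -1/2 -1/4]

Gauss-Jordan on [A | I]:
R1 <- (1/-1)*R1:  [  1  -3   1  |  -1   0   0 ]
R2 <- R2 - (-4)*R1:  [  0  -6   1  |  -4   1   0 ]
R3 <- R3 - (-1)*R1:  [  0  12  -6  |  -1   0   1 ]
R2 <- (1/-6)*R2:  [    0     1  -1/6  |   2/3  -1/6     0 ]
R1 <- R1 - (-3)*R2:  [    1     0   1/2  |     1  -1/2     0 ]
R3 <- R3 - (12)*R2:  [  0   0  -4  |  -9   2   1 ]
R3 <- (1/-4)*R3:  [    0     0     1  |   9/4  -1/2  -1/4 ]
R1 <- R1 - (1/2)*R3:  [    1     0     0  |  -1/8  -1/4   1/8 ]
R2 <- R2 - (-1/6)*R3:  [     0      1      0  |  25/24   -1/4  -1/24 ]
Right block of [I | A^{-1}] is the inverse:
[  -1/8  -1/4    1/8 ]
[ 25/24  -1/4  -1/24 ]
[   9/4  -1/2   -1/4 ]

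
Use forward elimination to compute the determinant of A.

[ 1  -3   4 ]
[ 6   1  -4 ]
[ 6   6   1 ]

det(A) = 235

Forward elimination:
R2 <- R2 - (6)*R1:  [   0   19  -28 ]
R3 <- R3 - (6)*R1:  [   0   24  -23 ]
R3 <- R3 - (24/19)*R2:  [      0       0  235/19 ]
Upper-triangular form:
[ 1  -3       4 ]
[ 0  19     -28 ]
[ 0   0  235/19 ]
det(A) = (-1)^0 * (1) * (19) * (235/19) = 235  (0 row swaps -> sign +1)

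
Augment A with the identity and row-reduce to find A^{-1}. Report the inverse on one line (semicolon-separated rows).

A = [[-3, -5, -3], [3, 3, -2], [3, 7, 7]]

Gauss-Jordan on [A | I]:
R1 <- (1/-3)*R1:  [    1   5/3     1  |  -1/3     0     0 ]
R2 <- R2 - (3)*R1:  [  0  -2  -5  |   1   1   0 ]
R3 <- R3 - (3)*R1:  [ 0  2  4  |  1  0  1 ]
R2 <- (1/-2)*R2:  [    0     1   5/2  |  -1/2  -1/2     0 ]
R1 <- R1 - (5/3)*R2:  [     1      0  -19/6  |    1/2    5/6      0 ]
R3 <- R3 - (2)*R2:  [  0   0  -1  |   2   1   1 ]
R3 <- (1/-1)*R3:  [  0   0   1  |  -2  -1  -1 ]
R1 <- R1 - (-19/6)*R3:  [     1      0      0  |  -35/6   -7/3  -19/6 ]
R2 <- R2 - (5/2)*R3:  [   0    1    0  |  9/2    2  5/2 ]
Right block of [I | A^{-1}] is the inverse:
[ -35/6  -7/3  -19/6 ]
[   9/2     2    5/2 ]
[    -2    -1     -1 ]

inverse = [-35/6 -7/3 -19/6; 9/2 2 5/2; -2 -1 -1]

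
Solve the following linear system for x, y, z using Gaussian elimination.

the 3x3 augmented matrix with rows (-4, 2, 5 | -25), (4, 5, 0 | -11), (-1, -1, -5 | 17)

Forward elimination on [A|b]:
R2 <- R2 - (-1)*R1:  [   0    7    5  -36 ]
R3 <- R3 - (1/4)*R1:  [     0   -3/2  -25/4   93/4 ]
R3 <- R3 - (-3/14)*R2:  [       0        0  -145/28   435/28 ]
Row echelon form:
[ -4  2        5  |     -25 ]
[  0  7        5  |     -36 ]
[  0  0  -145/28  |  435/28 ]
Back-substitution:
z = (435/28) / (-145/28) = -3
y = (-36 - (5)*(-3)) / 7 = -3
x = (-25 - (2)*(-3) - (5)*(-3)) / -4 = 1

(1, -3, -3)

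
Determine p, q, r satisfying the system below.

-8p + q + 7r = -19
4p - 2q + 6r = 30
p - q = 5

Forward elimination on [A|b]:
R2 <- R2 - (-1/2)*R1:  [    0  -3/2  19/2  41/2 ]
R3 <- R3 - (-1/8)*R1:  [    0  -7/8   7/8  21/8 ]
R3 <- R3 - (7/12)*R2:  [     0      0  -14/3  -28/3 ]
Row echelon form:
[ -8     1      7  |    -19 ]
[  0  -3/2   19/2  |   41/2 ]
[  0     0  -14/3  |  -28/3 ]
Back-substitution:
r = (-28/3) / (-14/3) = 2
q = (41/2 - (19/2)*(2)) / (-3/2) = -1
p = (-19 - (1)*(-1) - (7)*(2)) / -8 = 4

(4, -1, 2)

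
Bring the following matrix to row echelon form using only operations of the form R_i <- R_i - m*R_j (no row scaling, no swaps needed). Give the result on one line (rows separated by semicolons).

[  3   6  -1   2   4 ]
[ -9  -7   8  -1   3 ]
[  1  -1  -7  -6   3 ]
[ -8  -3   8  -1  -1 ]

REF = [3 6 -1 2 4; 0 11 5 5 15; 0 0 -175/33 -175/33 190/33; 0 0 0 -1 -304/35]

Forward elimination:
R2 <- R2 - (-3)*R1:  [  0  11   5   5  15 ]
R3 <- R3 - (1/3)*R1:  [     0     -3  -20/3  -20/3    5/3 ]
R4 <- R4 - (-8/3)*R1:  [    0    13  16/3  13/3  29/3 ]
R3 <- R3 - (-3/11)*R2:  [       0        0  -175/33  -175/33   190/33 ]
R4 <- R4 - (13/11)*R2:  [       0        0   -19/33   -52/33  -266/33 ]
R4 <- R4 - (19/175)*R3:  [       0        0        0       -1  -304/35 ]
Row echelon form:
[ 3   6       -1        2        4 ]
[ 0  11        5        5       15 ]
[ 0   0  -175/33  -175/33   190/33 ]
[ 0   0        0       -1  -304/35 ]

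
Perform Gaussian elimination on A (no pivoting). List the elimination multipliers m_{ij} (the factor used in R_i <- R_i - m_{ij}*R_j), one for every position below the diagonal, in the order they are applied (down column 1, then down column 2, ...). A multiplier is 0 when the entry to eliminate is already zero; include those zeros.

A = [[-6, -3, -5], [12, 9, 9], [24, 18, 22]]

multipliers: -2, -4, 2

Forward elimination:
R2 <- R2 - (-2)*R1:  [  0   3  -1 ]
R3 <- R3 - (-4)*R1:  [ 0  6  2 ]
R3 <- R3 - (2)*R2:  [ 0  0  4 ]
Multipliers (in order of application): m_{21} = -2, m_{31} = -4, m_{32} = 2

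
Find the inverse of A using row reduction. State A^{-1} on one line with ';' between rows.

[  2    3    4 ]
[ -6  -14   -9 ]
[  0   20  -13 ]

inverse = [181/5 119/10 29/10; -39/5 -13/5 -3/5; -12 -4 -1]

Gauss-Jordan on [A | I]:
R1 <- (1/2)*R1:  [   1  3/2    2  |  1/2    0    0 ]
R2 <- R2 - (-6)*R1:  [  0  -5   3  |   3   1   0 ]
R2 <- (1/-5)*R2:  [    0     1  -3/5  |  -3/5  -1/5     0 ]
R1 <- R1 - (3/2)*R2:  [     1      0  29/10  |    7/5   3/10      0 ]
R3 <- R3 - (20)*R2:  [  0   0  -1  |  12   4   1 ]
R3 <- (1/-1)*R3:  [   0    0    1  |  -12   -4   -1 ]
R1 <- R1 - (29/10)*R3:  [      1       0       0  |   181/5  119/10   29/10 ]
R2 <- R2 - (-3/5)*R3:  [     0      1      0  |  -39/5  -13/5   -3/5 ]
Right block of [I | A^{-1}] is the inverse:
[ 181/5  119/10  29/10 ]
[ -39/5   -13/5   -3/5 ]
[   -12      -4     -1 ]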